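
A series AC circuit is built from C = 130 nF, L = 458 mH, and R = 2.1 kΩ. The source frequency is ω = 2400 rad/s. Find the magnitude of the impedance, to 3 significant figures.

2970 Ω

X_L = ωL = 1100 Ω
X_C = 1/(ωC) = 3210 Ω
Net reactance X = X_L − X_C = -2110 Ω
Z = 2100 − j2110 Ω
|Z| = √(2100² + 2110²) = 2970 Ω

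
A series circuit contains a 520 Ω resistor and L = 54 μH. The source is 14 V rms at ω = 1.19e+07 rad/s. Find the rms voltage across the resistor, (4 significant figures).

8.807 V

X_L = ωL = 642.6 Ω
Z = 520.0 + j642.6 Ω
|Z| = √(520.0² + 642.6²) = 826.6 Ω
I = V/|Z| = 16.94 mA
V_R = I·|Z_R| = 0.01694 × 520.0 = 8.807 V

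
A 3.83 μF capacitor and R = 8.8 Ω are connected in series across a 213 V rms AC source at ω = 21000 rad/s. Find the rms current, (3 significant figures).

X_C = 1/(ωC) = 12.4 Ω
Z = 8.80 − j12.4 Ω
|Z| = √(8.80² + 12.4²) = 15.2 Ω
I = V/|Z| = 213/15.2 = 14.0 A

14.0 A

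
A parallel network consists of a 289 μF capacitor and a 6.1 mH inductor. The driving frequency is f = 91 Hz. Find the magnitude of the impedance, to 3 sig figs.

ω = 2πf = 571.8 rad/s
X_L = ωL = 3.49 Ω
X_C = 1/(ωC) = 6.05 Ω
Parallel: admittances add. Y = 1/(jωL) + jωC
Y = (0 − j0.121) S
|Y| = 0.121 S → |Z| = 1/|Y| = 8.23 Ω, ∠Z = −∠Y = 90.0°

8.23 Ω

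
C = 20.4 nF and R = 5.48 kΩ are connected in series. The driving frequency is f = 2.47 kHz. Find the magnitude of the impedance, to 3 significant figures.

6330 Ω

ω = 2πf = 15520 rad/s
X_C = 1/(ωC) = 3160 Ω
Z = 5480 − j3160 Ω
|Z| = √(5480² + 3160²) = 6330 Ω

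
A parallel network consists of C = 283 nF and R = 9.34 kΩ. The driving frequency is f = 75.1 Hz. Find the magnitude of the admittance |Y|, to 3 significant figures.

171 μS

ω = 2πf = 471.9 rad/s
X_C = 1/(ωC) = 7490 Ω
Parallel: admittances add. Y = 1/R + jωC
Y = (0.000107 + j0.000134) S
|Y| = 0.000171 S → |Z| = 1/|Y| = 5840 Ω, ∠Z = −∠Y = -51.3°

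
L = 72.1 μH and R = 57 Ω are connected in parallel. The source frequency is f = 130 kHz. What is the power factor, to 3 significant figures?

ω = 2πf = 816800 rad/s
X_L = ωL = 58.9 Ω
Parallel: admittances add. Y = 1/R + 1/(jωL)
Y = (0.0175 − j0.0170) S
|Y| = 0.0244 S → |Z| = 1/|Y| = 41.0 Ω, ∠Z = −∠Y = 44.1°
cos φ = cos(44.1°) = 0.719

0.719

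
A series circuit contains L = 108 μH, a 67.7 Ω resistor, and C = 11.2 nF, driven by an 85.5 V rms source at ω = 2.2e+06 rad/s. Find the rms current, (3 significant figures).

410 mA

X_L = ωL = 238 Ω
X_C = 1/(ωC) = 40.6 Ω
Net reactance X = X_L − X_C = 197 Ω
Z = 67.7 + j197 Ω
|Z| = √(67.7² + 197²) = 208 Ω
I = V/|Z| = 85.5/208 = 410 mA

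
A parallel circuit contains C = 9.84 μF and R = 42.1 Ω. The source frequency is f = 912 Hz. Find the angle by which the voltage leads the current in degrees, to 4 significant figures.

-67.16°

ω = 2πf = 5730 rad/s
X_C = 1/(ωC) = 17.73 Ω
Parallel: admittances add. Y = 1/R + jωC
Y = (0.02375 + j0.05639) S
|Y| = 0.06118 S → |Z| = 1/|Y| = 16.34 Ω, ∠Z = −∠Y = -67.16°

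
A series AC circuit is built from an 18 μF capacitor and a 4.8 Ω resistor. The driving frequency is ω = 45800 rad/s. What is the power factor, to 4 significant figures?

X_C = 1/(ωC) = 1.213 Ω
Z = 4.800 − j1.213 Ω
|Z| = √(4.800² + 1.213²) = 4.951 Ω
∠Z = arctan(-1.213/4.800) = -14.18°
cos φ = cos(-14.18°) = 0.9695

0.9695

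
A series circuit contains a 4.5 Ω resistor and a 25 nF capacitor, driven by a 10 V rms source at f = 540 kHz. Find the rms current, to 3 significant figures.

792 mA

ω = 2πf = 3.393e+06 rad/s
X_C = 1/(ωC) = 11.8 Ω
Z = 4.50 − j11.8 Ω
|Z| = √(4.50² + 11.8²) = 12.6 Ω
I = V/|Z| = 10/12.6 = 792 mA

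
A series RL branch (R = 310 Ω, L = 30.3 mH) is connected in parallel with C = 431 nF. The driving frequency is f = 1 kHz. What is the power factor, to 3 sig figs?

0.879

ω = 2πf = 6283 rad/s
X_L = ωL = 190 Ω
X_C = 1/(ωC) = 369 Ω
Branch 1 (R+jX_L): Z₁ = 310 + j190 Ω, |Z₁| = 364 Ω
Branch 2 (−jX_C): Z₂ = −j369 Ω
Parallel: Z = Z₁Z₂/(Z₁+Z₂), |Z| = 375 Ω, ∠Z = -28.5°
cos φ = cos(-28.5°) = 0.879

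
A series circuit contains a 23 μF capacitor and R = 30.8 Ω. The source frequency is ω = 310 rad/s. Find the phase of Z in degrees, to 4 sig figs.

-77.61°

X_C = 1/(ωC) = 140.3 Ω
Z = 30.80 − j140.3 Ω
|Z| = √(30.80² + 140.3²) = 143.6 Ω
∠Z = arctan(-140.3/30.80) = -77.61°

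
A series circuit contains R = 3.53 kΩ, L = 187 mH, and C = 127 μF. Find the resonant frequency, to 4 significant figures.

32.66 Hz

ω₀ = 1/√(LC) = 1/√(0.187 × 0.000127) = 205.2 rad/s
f₀ = ω₀/(2π) = 32.66 Hz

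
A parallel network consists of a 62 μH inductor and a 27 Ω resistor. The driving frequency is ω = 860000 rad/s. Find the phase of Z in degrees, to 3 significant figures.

X_L = ωL = 53.3 Ω
Parallel: admittances add. Y = 1/R + 1/(jωL)
Y = (0.0370 − j0.0188) S
|Y| = 0.0415 S → |Z| = 1/|Y| = 24.1 Ω, ∠Z = −∠Y = 26.9°

26.9°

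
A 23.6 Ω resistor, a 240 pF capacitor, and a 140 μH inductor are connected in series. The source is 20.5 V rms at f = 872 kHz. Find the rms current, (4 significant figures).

836.9 mA

ω = 2πf = 5.479e+06 rad/s
X_L = ωL = 767.1 Ω
X_C = 1/(ωC) = 760.5 Ω
Net reactance X = X_L − X_C = 6.563 Ω
Z = 23.60 + j6.563 Ω
|Z| = √(23.60² + 6.563²) = 24.50 Ω
I = V/|Z| = 20.5/24.50 = 836.9 mA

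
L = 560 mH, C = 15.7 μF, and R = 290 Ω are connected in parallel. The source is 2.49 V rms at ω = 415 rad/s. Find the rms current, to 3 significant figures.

X_L = ωL = 232 Ω
X_C = 1/(ωC) = 153 Ω
Parallel: admittances add. Y = 1/R + 1/(jωL) + jωC
Y = (0.00345 + j0.00221) S
|Y| = 0.00410 S → |Z| = 1/|Y| = 244 Ω, ∠Z = −∠Y = -32.7°
I = V/|Z| = 2.49/244 = 10.2 mA

10.2 mA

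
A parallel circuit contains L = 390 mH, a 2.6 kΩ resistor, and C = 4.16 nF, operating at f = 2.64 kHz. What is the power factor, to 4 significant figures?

ω = 2πf = 16590 rad/s
X_L = ωL = 6469 Ω
X_C = 1/(ωC) = 14490 Ω
Parallel: admittances add. Y = 1/R + 1/(jωL) + jωC
Y = (0.0003846 − j8.557e-05) S
|Y| = 0.0003940 S → |Z| = 1/|Y| = 2538 Ω, ∠Z = −∠Y = 12.54°
cos φ = cos(12.54°) = 0.9761

0.9761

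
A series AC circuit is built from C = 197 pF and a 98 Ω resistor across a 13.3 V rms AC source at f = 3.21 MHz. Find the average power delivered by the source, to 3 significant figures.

ω = 2πf = 2.017e+07 rad/s
X_C = 1/(ωC) = 252 Ω
Z = 98.0 − j252 Ω
|Z| = √(98.0² + 252²) = 270 Ω
∠Z = arctan(-252/98.0) = -68.7°
I = V/|Z| = 49.2 mA
P = VI cos φ = 13.3 × 0.0492 × cos(-68.7°) = 238 mW

238 mW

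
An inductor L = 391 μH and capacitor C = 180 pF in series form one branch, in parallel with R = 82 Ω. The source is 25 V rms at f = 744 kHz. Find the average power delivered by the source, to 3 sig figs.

7.62 W

ω = 2πf = 4.675e+06 rad/s
X_L = ωL = 1830 Ω
X_C = 1/(ωC) = 1190 Ω
Branch 1: Z₁ = R = 82.0 Ω
Branch 2 (series LC): Z₂ = j(X_L − X_C) = j639 Ω
Parallel: Z = Z₁Z₂/(Z₁+Z₂), |Z| = 81.3 Ω, ∠Z = 7.31°
I = V/|Z| = 307 mA
P = VI cos φ = 25 × 0.307 × cos(7.31°) = 7.62 W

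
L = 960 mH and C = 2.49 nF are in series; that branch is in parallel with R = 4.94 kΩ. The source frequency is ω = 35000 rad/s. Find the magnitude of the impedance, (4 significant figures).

X_L = ωL = 33600 Ω
X_C = 1/(ωC) = 11470 Ω
Branch 1: Z₁ = R = 4940 Ω
Branch 2 (series LC): Z₂ = j(X_L − X_C) = j22130 Ω
Parallel: Z = Z₁Z₂/(Z₁+Z₂), |Z| = 4821 Ω, ∠Z = 12.59°

4821 Ω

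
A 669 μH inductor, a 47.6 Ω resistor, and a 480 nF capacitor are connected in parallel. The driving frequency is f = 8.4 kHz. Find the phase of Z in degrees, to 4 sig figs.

ω = 2πf = 52780 rad/s
X_L = ωL = 35.31 Ω
X_C = 1/(ωC) = 39.47 Ω
Parallel: admittances add. Y = 1/R + 1/(jωL) + jωC
Y = (0.02101 − j0.002988) S
|Y| = 0.02122 S → |Z| = 1/|Y| = 47.13 Ω, ∠Z = −∠Y = 8.094°

8.094°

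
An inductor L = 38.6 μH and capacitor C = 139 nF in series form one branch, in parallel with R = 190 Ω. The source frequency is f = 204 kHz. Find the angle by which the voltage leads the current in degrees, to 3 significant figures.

77.0°

ω = 2πf = 1.282e+06 rad/s
X_L = ωL = 49.5 Ω
X_C = 1/(ωC) = 5.61 Ω
Branch 1: Z₁ = R = 190 Ω
Branch 2 (series LC): Z₂ = j(X_L − X_C) = j43.9 Ω
Parallel: Z = Z₁Z₂/(Z₁+Z₂), |Z| = 42.7 Ω, ∠Z = 77.0°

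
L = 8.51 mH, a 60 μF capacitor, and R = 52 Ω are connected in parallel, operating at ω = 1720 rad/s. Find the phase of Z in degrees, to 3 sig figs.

X_L = ωL = 14.6 Ω
X_C = 1/(ωC) = 9.69 Ω
Parallel: admittances add. Y = 1/R + 1/(jωL) + jωC
Y = (0.0192 + j0.0349) S
|Y| = 0.0398 S → |Z| = 1/|Y| = 25.1 Ω, ∠Z = −∠Y = -61.1°

-61.1°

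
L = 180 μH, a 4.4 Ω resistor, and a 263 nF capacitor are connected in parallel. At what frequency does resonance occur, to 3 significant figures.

ω₀ = 1/√(LC) = 1/√(0.00018 × 2.63e-07) = 145300 rad/s
f₀ = ω₀/(2π) = 23.1 kHz

23.1 kHz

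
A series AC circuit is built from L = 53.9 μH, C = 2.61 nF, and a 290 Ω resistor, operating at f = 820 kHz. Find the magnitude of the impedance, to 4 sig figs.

354.2 Ω

ω = 2πf = 5.152e+06 rad/s
X_L = ωL = 277.7 Ω
X_C = 1/(ωC) = 74.36 Ω
Net reactance X = X_L − X_C = 203.3 Ω
Z = 290.0 + j203.3 Ω
|Z| = √(290.0² + 203.3²) = 354.2 Ω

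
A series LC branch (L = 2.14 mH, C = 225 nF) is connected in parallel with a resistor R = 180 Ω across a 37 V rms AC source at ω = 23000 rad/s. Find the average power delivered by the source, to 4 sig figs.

X_L = ωL = 49.22 Ω
X_C = 1/(ωC) = 193.2 Ω
Branch 1: Z₁ = R = 180.0 Ω
Branch 2 (series LC): Z₂ = j(X_L − X_C) = −j144.0 Ω
Parallel: Z = Z₁Z₂/(Z₁+Z₂), |Z| = 112.5 Ω, ∠Z = -51.34°
I = V/|Z| = 329.0 mA
P = VI cos φ = 37 × 0.3290 × cos(-51.34°) = 7.606 W

7.606 W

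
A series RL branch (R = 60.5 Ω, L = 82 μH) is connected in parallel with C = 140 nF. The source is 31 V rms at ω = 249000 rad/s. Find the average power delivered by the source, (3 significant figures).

X_L = ωL = 20.4 Ω
X_C = 1/(ωC) = 28.7 Ω
Branch 1 (R+jX_L): Z₁ = 60.5 + j20.4 Ω, |Z₁| = 63.9 Ω
Branch 2 (−jX_C): Z₂ = −j28.7 Ω
Parallel: Z = Z₁Z₂/(Z₁+Z₂), |Z| = 30.0 Ω, ∠Z = -63.6°
I = V/|Z| = 1.03 A
P = VI cos φ = 31 × 1.03 × cos(-63.6°) = 14.3 W

14.3 W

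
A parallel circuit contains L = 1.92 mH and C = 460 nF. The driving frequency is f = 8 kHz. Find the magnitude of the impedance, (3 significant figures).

ω = 2πf = 50270 rad/s
X_L = ωL = 96.5 Ω
X_C = 1/(ωC) = 43.2 Ω
Parallel: admittances add. Y = 1/(jωL) + jωC
Y = (0 + j0.0128) S
|Y| = 0.0128 S → |Z| = 1/|Y| = 78.4 Ω, ∠Z = −∠Y = -90.0°

78.4 Ω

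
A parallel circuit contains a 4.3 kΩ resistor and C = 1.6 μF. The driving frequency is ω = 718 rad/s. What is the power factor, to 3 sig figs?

0.198

X_C = 1/(ωC) = 870 Ω
Parallel: admittances add. Y = 1/R + jωC
Y = (0.000233 + j0.00115) S
|Y| = 0.00117 S → |Z| = 1/|Y| = 853 Ω, ∠Z = −∠Y = -78.6°
cos φ = cos(-78.6°) = 0.198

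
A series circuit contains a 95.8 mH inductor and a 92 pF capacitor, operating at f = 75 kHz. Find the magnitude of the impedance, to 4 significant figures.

ω = 2πf = 471200 rad/s
X_L = ωL = 45140 Ω
X_C = 1/(ωC) = 23070 Ω
Net reactance X = X_L − X_C = 22080 Ω
Z = j22080 Ω
|Z| = √(0² + 22080²) = 22080 Ω

22080 Ω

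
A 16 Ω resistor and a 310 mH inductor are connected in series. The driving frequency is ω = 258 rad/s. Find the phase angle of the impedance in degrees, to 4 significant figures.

X_L = ωL = 79.98 Ω
Z = 16.00 + j79.98 Ω
|Z| = √(16.00² + 79.98²) = 81.56 Ω
∠Z = arctan(79.98/16.00) = 78.69°

78.69°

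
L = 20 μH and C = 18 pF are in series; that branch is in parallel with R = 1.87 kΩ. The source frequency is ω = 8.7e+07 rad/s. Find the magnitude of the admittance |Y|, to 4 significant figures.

X_L = ωL = 1740 Ω
X_C = 1/(ωC) = 638.6 Ω
Branch 1: Z₁ = R = 1870 Ω
Branch 2 (series LC): Z₂ = j(X_L − X_C) = j1101 Ω
Parallel: Z = Z₁Z₂/(Z₁+Z₂), |Z| = 949.0 Ω, ∠Z = 59.50°
|Y| = 1/|Z| = 1.054 mS

1.054 mS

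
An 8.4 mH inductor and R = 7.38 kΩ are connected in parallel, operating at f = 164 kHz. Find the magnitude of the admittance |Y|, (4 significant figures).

178.1 μS

ω = 2πf = 1.03e+06 rad/s
X_L = ωL = 8656 Ω
Parallel: admittances add. Y = 1/R + 1/(jωL)
Y = (0.0001355 − j0.0001155) S
|Y| = 0.0001781 S → |Z| = 1/|Y| = 5616 Ω, ∠Z = −∠Y = 40.45°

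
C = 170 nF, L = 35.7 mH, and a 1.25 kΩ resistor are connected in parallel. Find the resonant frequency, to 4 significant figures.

ω₀ = 1/√(LC) = 1/√(0.0357 × 1.7e-07) = 12840 rad/s
f₀ = ω₀/(2π) = 2.043 kHz

2.043 kHz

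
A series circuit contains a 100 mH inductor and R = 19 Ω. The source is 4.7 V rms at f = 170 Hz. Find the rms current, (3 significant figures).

ω = 2πf = 1068 rad/s
X_L = ωL = 107 Ω
Z = 19.0 + j107 Ω
|Z| = √(19.0² + 107²) = 108 Ω
I = V/|Z| = 4.7/108 = 43.3 mA

43.3 mA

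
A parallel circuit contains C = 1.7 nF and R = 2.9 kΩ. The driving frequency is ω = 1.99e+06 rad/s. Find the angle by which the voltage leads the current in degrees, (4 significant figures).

X_C = 1/(ωC) = 295.6 Ω
Parallel: admittances add. Y = 1/R + jωC
Y = (0.0003448 + j0.003383) S
|Y| = 0.003401 S → |Z| = 1/|Y| = 294.1 Ω, ∠Z = −∠Y = -84.18°

-84.18°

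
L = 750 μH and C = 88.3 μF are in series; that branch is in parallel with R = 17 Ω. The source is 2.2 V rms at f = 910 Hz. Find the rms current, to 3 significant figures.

962 mA

ω = 2πf = 5718 rad/s
X_L = ωL = 4.29 Ω
X_C = 1/(ωC) = 1.98 Ω
Branch 1: Z₁ = R = 17.0 Ω
Branch 2 (series LC): Z₂ = j(X_L − X_C) = j2.31 Ω
Parallel: Z = Z₁Z₂/(Z₁+Z₂), |Z| = 2.29 Ω, ∠Z = 82.3°
I = V/|Z| = 2.2/2.29 = 962 mA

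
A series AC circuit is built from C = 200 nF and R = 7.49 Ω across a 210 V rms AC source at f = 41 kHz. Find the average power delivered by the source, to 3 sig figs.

763 W

ω = 2πf = 257600 rad/s
X_C = 1/(ωC) = 19.4 Ω
Z = 7.49 − j19.4 Ω
|Z| = √(7.49² + 19.4²) = 20.8 Ω
∠Z = arctan(-19.4/7.49) = -68.9°
I = V/|Z| = 10.1 A
P = VI cos φ = 210 × 10.1 × cos(-68.9°) = 763 W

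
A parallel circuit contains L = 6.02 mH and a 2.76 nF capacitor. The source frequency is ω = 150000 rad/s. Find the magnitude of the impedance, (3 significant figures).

X_L = ωL = 903 Ω
X_C = 1/(ωC) = 2420 Ω
Parallel: admittances add. Y = 1/(jωL) + jωC
Y = (0 − j0.000693) S
|Y| = 0.000693 S → |Z| = 1/|Y| = 1440 Ω, ∠Z = −∠Y = 90.0°

1440 Ω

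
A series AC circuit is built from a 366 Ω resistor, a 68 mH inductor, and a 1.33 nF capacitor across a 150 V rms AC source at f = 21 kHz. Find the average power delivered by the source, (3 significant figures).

ω = 2πf = 131900 rad/s
X_L = ωL = 8970 Ω
X_C = 1/(ωC) = 5700 Ω
Net reactance X = X_L − X_C = 3270 Ω
Z = 366 + j3270 Ω
|Z| = √(366² + 3270²) = 3290 Ω
∠Z = arctan(3270/366) = 83.6°
I = V/|Z| = 45.5 mA
P = VI cos φ = 150 × 0.0455 × cos(83.6°) = 759 mW

759 mW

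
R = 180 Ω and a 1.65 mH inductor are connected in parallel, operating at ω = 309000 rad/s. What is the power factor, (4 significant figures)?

0.9430

X_L = ωL = 509.9 Ω
Parallel: admittances add. Y = 1/R + 1/(jωL)
Y = (0.005556 − j0.001961) S
|Y| = 0.005892 S → |Z| = 1/|Y| = 169.7 Ω, ∠Z = −∠Y = 19.45°
cos φ = cos(19.45°) = 0.9430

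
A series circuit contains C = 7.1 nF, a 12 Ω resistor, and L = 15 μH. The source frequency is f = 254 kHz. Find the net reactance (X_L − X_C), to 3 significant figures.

-64.3 Ω

ω = 2πf = 1.596e+06 rad/s
X_L = ωL = 23.9 Ω
X_C = 1/(ωC) = 88.3 Ω
X = 23.9 − 88.3 = -64.3 Ω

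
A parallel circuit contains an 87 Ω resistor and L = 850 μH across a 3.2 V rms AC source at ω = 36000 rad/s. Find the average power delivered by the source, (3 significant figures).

X_L = ωL = 30.6 Ω
Parallel: admittances add. Y = 1/R + 1/(jωL)
Y = (0.0115 − j0.0327) S
|Y| = 0.0346 S → |Z| = 1/|Y| = 28.9 Ω, ∠Z = −∠Y = 70.6°
I = V/|Z| = 111 mA
P = VI cos φ = 3.2 × 0.111 × cos(70.6°) = 118 mW

118 mW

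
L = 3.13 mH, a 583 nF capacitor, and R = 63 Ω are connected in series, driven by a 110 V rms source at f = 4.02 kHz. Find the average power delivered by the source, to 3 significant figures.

186 W

ω = 2πf = 25260 rad/s
X_L = ωL = 79.1 Ω
X_C = 1/(ωC) = 67.9 Ω
Net reactance X = X_L − X_C = 11.2 Ω
Z = 63.0 + j11.2 Ω
|Z| = √(63.0² + 11.2²) = 64.0 Ω
∠Z = arctan(11.2/63.0) = 10.0°
I = V/|Z| = 1.72 A
P = VI cos φ = 110 × 1.72 × cos(10.0°) = 186 W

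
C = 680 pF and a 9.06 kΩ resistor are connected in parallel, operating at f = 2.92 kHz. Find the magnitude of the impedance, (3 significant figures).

9000 Ω

ω = 2πf = 18350 rad/s
X_C = 1/(ωC) = 80200 Ω
Parallel: admittances add. Y = 1/R + jωC
Y = (0.000110 + j1.25e-05) S
|Y| = 0.000111 S → |Z| = 1/|Y| = 9000 Ω, ∠Z = −∠Y = -6.45°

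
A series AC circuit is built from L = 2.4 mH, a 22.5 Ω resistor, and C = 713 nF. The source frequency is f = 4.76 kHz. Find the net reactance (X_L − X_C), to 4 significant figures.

24.88 Ω

ω = 2πf = 29910 rad/s
X_L = ωL = 71.78 Ω
X_C = 1/(ωC) = 46.89 Ω
X = 71.78 − 46.89 = 24.88 Ω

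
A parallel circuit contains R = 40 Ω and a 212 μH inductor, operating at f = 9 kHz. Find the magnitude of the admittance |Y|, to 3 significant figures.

87.1 mS

ω = 2πf = 56550 rad/s
X_L = ωL = 12.0 Ω
Parallel: admittances add. Y = 1/R + 1/(jωL)
Y = (0.0250 − j0.0834) S
|Y| = 0.0871 S → |Z| = 1/|Y| = 11.5 Ω, ∠Z = −∠Y = 73.3°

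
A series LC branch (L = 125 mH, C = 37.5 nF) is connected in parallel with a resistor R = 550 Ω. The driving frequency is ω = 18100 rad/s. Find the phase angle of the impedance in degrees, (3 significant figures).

X_L = ωL = 2260 Ω
X_C = 1/(ωC) = 1470 Ω
Branch 1: Z₁ = R = 550 Ω
Branch 2 (series LC): Z₂ = j(X_L − X_C) = j789 Ω
Parallel: Z = Z₁Z₂/(Z₁+Z₂), |Z| = 451 Ω, ∠Z = 34.9°

34.9°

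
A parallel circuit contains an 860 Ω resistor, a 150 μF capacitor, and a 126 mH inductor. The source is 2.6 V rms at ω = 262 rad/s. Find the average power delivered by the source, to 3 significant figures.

7.86 mW

X_L = ωL = 33.0 Ω
X_C = 1/(ωC) = 25.4 Ω
Parallel: admittances add. Y = 1/R + 1/(jωL) + jωC
Y = (0.00116 + j0.00901) S
|Y| = 0.00908 S → |Z| = 1/|Y| = 110 Ω, ∠Z = −∠Y = -82.6°
I = V/|Z| = 23.6 mA
P = VI cos φ = 2.6 × 0.0236 × cos(-82.6°) = 7.86 mW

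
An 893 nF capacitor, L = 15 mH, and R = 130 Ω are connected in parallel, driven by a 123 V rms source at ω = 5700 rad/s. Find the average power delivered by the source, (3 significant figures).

X_L = ωL = 85.5 Ω
X_C = 1/(ωC) = 196 Ω
Parallel: admittances add. Y = 1/R + 1/(jωL) + jωC
Y = (0.00769 − j0.00661) S
|Y| = 0.0101 S → |Z| = 1/|Y| = 98.6 Ω, ∠Z = −∠Y = 40.7°
I = V/|Z| = 1.25 A
P = VI cos φ = 123 × 1.25 × cos(40.7°) = 116 W

116 W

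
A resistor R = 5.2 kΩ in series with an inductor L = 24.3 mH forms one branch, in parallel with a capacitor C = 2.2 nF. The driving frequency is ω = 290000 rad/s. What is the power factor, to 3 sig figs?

0.123

X_L = ωL = 7050 Ω
X_C = 1/(ωC) = 1570 Ω
Branch 1 (R+jX_L): Z₁ = 5200 + j7050 Ω, |Z₁| = 8760 Ω
Branch 2 (−jX_C): Z₂ = −j1570 Ω
Parallel: Z = Z₁Z₂/(Z₁+Z₂), |Z| = 1820 Ω, ∠Z = -82.9°
cos φ = cos(-82.9°) = 0.123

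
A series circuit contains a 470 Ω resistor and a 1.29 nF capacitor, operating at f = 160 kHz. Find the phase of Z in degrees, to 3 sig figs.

-58.6°

ω = 2πf = 1.005e+06 rad/s
X_C = 1/(ωC) = 771 Ω
Z = 470 − j771 Ω
|Z| = √(470² + 771²) = 903 Ω
∠Z = arctan(-771/470) = -58.6°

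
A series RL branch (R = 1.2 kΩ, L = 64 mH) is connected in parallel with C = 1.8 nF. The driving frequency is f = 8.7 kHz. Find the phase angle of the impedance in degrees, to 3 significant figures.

ω = 2πf = 54660 rad/s
X_L = ωL = 3500 Ω
X_C = 1/(ωC) = 10200 Ω
Branch 1 (R+jX_L): Z₁ = 1200 + j3500 Ω, |Z₁| = 3700 Ω
Branch 2 (−jX_C): Z₂ = −j10200 Ω
Parallel: Z = Z₁Z₂/(Z₁+Z₂), |Z| = 5550 Ω, ∠Z = 60.9°

60.9°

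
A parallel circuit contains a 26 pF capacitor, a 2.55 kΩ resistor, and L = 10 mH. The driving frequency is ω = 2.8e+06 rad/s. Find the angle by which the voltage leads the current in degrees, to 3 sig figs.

X_L = ωL = 28000 Ω
X_C = 1/(ωC) = 13700 Ω
Parallel: admittances add. Y = 1/R + 1/(jωL) + jωC
Y = (0.000392 + j3.71e-05) S
|Y| = 0.000394 S → |Z| = 1/|Y| = 2540 Ω, ∠Z = −∠Y = -5.40°

-5.40°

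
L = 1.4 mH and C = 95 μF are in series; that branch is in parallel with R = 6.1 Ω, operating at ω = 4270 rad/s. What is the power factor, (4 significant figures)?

0.4990

X_L = ωL = 5.978 Ω
X_C = 1/(ωC) = 2.465 Ω
Branch 1: Z₁ = R = 6.100 Ω
Branch 2 (series LC): Z₂ = j(X_L − X_C) = j3.513 Ω
Parallel: Z = Z₁Z₂/(Z₁+Z₂), |Z| = 3.044 Ω, ∠Z = 60.06°
cos φ = cos(60.06°) = 0.4990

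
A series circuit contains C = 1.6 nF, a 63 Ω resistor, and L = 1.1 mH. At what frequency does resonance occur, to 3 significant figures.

120 kHz

ω₀ = 1/√(LC) = 1/√(0.0011 × 1.6e-09) = 753800 rad/s
f₀ = ω₀/(2π) = 120 kHz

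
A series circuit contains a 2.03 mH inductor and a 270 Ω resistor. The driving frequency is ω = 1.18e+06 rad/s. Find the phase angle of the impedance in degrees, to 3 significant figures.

83.6°

X_L = ωL = 2400 Ω
Z = 270 + j2400 Ω
|Z| = √(270² + 2400²) = 2410 Ω
∠Z = arctan(2400/270) = 83.6°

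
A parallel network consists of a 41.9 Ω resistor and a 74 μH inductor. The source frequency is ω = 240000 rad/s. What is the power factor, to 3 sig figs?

0.390

X_L = ωL = 17.8 Ω
Parallel: admittances add. Y = 1/R + 1/(jωL)
Y = (0.0239 − j0.0563) S
|Y| = 0.0612 S → |Z| = 1/|Y| = 16.4 Ω, ∠Z = −∠Y = 67.0°
cos φ = cos(67.0°) = 0.390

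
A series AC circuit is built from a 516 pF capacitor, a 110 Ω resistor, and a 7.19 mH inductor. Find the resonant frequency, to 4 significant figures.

82.63 kHz

ω₀ = 1/√(LC) = 1/√(0.00719 × 5.16e-10) = 519200 rad/s
f₀ = ω₀/(2π) = 82.63 kHz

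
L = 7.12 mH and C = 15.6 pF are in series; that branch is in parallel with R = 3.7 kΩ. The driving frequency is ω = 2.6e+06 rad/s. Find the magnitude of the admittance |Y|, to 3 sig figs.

316 μS

X_L = ωL = 18500 Ω
X_C = 1/(ωC) = 24700 Ω
Branch 1: Z₁ = R = 3700 Ω
Branch 2 (series LC): Z₂ = j(X_L − X_C) = −j6140 Ω
Parallel: Z = Z₁Z₂/(Z₁+Z₂), |Z| = 3170 Ω, ∠Z = -31.1°
|Y| = 1/|Z| = 316 μS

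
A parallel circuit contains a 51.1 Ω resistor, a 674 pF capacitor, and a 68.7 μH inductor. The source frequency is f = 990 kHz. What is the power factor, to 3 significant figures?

0.996

ω = 2πf = 6.22e+06 rad/s
X_L = ωL = 427 Ω
X_C = 1/(ωC) = 239 Ω
Parallel: admittances add. Y = 1/R + 1/(jωL) + jωC
Y = (0.0196 + j0.00185) S
|Y| = 0.0197 S → |Z| = 1/|Y| = 50.9 Ω, ∠Z = −∠Y = -5.41°
cos φ = cos(-5.41°) = 0.996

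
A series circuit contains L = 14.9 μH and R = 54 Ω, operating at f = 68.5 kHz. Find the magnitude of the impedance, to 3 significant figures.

54.4 Ω

ω = 2πf = 430400 rad/s
X_L = ωL = 6.41 Ω
Z = 54.0 + j6.41 Ω
|Z| = √(54.0² + 6.41²) = 54.4 Ω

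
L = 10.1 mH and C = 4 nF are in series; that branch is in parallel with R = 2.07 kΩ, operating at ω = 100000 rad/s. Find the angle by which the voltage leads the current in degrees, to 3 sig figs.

X_L = ωL = 1010 Ω
X_C = 1/(ωC) = 2500 Ω
Branch 1: Z₁ = R = 2070 Ω
Branch 2 (series LC): Z₂ = j(X_L − X_C) = −j1490 Ω
Parallel: Z = Z₁Z₂/(Z₁+Z₂), |Z| = 1210 Ω, ∠Z = -54.3°

-54.3°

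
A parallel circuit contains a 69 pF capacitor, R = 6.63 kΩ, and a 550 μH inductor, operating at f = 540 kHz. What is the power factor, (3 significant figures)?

ω = 2πf = 3.393e+06 rad/s
X_L = ωL = 1870 Ω
X_C = 1/(ωC) = 4270 Ω
Parallel: admittances add. Y = 1/R + 1/(jωL) + jωC
Y = (0.000151 − j0.000302) S
|Y| = 0.000337 S → |Z| = 1/|Y| = 2960 Ω, ∠Z = −∠Y = 63.4°
cos φ = cos(63.4°) = 0.447

0.447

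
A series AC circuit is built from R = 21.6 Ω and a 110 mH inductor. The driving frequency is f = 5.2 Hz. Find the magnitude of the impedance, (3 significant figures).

ω = 2πf = 32.67 rad/s
X_L = ωL = 3.59 Ω
Z = 21.6 + j3.59 Ω
|Z| = √(21.6² + 3.59²) = 21.9 Ω

21.9 Ω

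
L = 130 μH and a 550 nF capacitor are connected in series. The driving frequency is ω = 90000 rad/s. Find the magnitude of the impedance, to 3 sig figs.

8.50 Ω

X_L = ωL = 11.7 Ω
X_C = 1/(ωC) = 20.2 Ω
Net reactance X = X_L − X_C = -8.50 Ω
Z = − j8.50 Ω
|Z| = √(0² + 8.50²) = 8.50 Ω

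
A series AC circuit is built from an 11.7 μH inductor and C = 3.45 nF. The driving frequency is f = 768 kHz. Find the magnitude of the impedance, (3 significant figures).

ω = 2πf = 4.825e+06 rad/s
X_L = ωL = 56.5 Ω
X_C = 1/(ωC) = 60.1 Ω
Net reactance X = X_L − X_C = -3.61 Ω
Z = − j3.61 Ω
|Z| = √(0² + 3.61²) = 3.61 Ω

3.61 Ω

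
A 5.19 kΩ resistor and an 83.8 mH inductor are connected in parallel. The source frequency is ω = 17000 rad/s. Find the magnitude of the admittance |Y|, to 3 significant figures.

X_L = ωL = 1420 Ω
Parallel: admittances add. Y = 1/R + 1/(jωL)
Y = (0.000193 − j0.000702) S
|Y| = 0.000728 S → |Z| = 1/|Y| = 1370 Ω, ∠Z = −∠Y = 74.7°

728 μS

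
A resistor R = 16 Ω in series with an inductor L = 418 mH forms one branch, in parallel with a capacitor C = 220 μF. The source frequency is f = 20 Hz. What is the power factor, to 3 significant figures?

0.461

ω = 2πf = 125.7 rad/s
X_L = ωL = 52.5 Ω
X_C = 1/(ωC) = 36.2 Ω
Branch 1 (R+jX_L): Z₁ = 16.0 + j52.5 Ω, |Z₁| = 54.9 Ω
Branch 2 (−jX_C): Z₂ = −j36.2 Ω
Parallel: Z = Z₁Z₂/(Z₁+Z₂), |Z| = 86.8 Ω, ∠Z = -62.6°
cos φ = cos(-62.6°) = 0.461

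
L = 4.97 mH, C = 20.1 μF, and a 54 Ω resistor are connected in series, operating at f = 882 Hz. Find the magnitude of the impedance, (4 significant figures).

ω = 2πf = 5542 rad/s
X_L = ωL = 27.54 Ω
X_C = 1/(ωC) = 8.978 Ω
Net reactance X = X_L − X_C = 18.57 Ω
Z = 54.00 + j18.57 Ω
|Z| = √(54.00² + 18.57²) = 57.10 Ω

57.10 Ω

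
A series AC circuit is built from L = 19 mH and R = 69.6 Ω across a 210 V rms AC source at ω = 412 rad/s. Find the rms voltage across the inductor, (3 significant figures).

23.5 V

X_L = ωL = 7.83 Ω
Z = 69.6 + j7.83 Ω
|Z| = √(69.6² + 7.83²) = 70.0 Ω
I = V/|Z| = 3.00 A
V_L = I·|Z_L| = 3.00 × 7.83 = 23.5 V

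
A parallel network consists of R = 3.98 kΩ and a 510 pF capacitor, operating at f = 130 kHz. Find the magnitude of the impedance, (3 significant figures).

2060 Ω

ω = 2πf = 816800 rad/s
X_C = 1/(ωC) = 2400 Ω
Parallel: admittances add. Y = 1/R + jωC
Y = (0.000251 + j0.000417) S
|Y| = 0.000486 S → |Z| = 1/|Y| = 2060 Ω, ∠Z = −∠Y = -58.9°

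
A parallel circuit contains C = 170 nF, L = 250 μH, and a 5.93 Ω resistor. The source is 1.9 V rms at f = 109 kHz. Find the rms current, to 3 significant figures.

ω = 2πf = 684900 rad/s
X_L = ωL = 171 Ω
X_C = 1/(ωC) = 8.59 Ω
Parallel: admittances add. Y = 1/R + 1/(jωL) + jωC
Y = (0.169 + j0.111) S
|Y| = 0.202 S → |Z| = 1/|Y| = 4.96 Ω, ∠Z = −∠Y = -33.3°
I = V/|Z| = 1.9/4.96 = 383 mA

383 mA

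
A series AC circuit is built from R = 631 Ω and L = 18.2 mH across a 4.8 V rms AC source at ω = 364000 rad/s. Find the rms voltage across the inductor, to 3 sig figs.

X_L = ωL = 6620 Ω
Z = 631 + j6620 Ω
|Z| = √(631² + 6620²) = 6650 Ω
I = V/|Z| = 721 μA
V_L = I·|Z_L| = 0.000721 × 6620 = 4.78 V

4.78 V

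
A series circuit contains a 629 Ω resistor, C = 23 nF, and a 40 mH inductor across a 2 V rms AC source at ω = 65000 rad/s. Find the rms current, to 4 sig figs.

X_L = ωL = 2600 Ω
X_C = 1/(ωC) = 668.9 Ω
Net reactance X = X_L − X_C = 1931 Ω
Z = 629.0 + j1931 Ω
|Z| = √(629.0² + 1931²) = 2031 Ω
I = V/|Z| = 2/2031 = 984.8 μA

984.8 μA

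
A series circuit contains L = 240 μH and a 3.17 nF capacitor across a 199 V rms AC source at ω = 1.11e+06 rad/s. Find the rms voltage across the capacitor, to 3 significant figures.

X_L = ωL = 266 Ω
X_C = 1/(ωC) = 284 Ω
Net reactance X = X_L − X_C = -17.8 Ω
Z = − j17.8 Ω
|Z| = √(0² + 17.8²) = 17.8 Ω
I = V/|Z| = 11.2 A
V_C = I·|Z_C| = 11.2 × 284 = 3180 V

3180 V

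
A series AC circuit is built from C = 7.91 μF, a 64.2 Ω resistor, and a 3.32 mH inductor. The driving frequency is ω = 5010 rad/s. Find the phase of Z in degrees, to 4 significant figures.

-7.630°

X_L = ωL = 16.63 Ω
X_C = 1/(ωC) = 25.23 Ω
Net reactance X = X_L − X_C = -8.601 Ω
Z = 64.20 − j8.601 Ω
|Z| = √(64.20² + 8.601²) = 64.77 Ω
∠Z = arctan(-8.601/64.20) = -7.630°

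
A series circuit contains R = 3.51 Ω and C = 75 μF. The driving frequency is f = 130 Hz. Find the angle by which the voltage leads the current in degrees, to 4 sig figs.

-77.86°

ω = 2πf = 816.8 rad/s
X_C = 1/(ωC) = 16.32 Ω
Z = 3.510 − j16.32 Ω
|Z| = √(3.510² + 16.32²) = 16.70 Ω
∠Z = arctan(-16.32/3.510) = -77.86°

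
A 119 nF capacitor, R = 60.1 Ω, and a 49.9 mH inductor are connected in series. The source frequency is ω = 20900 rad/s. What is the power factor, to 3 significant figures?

X_L = ωL = 1040 Ω
X_C = 1/(ωC) = 402 Ω
Net reactance X = X_L − X_C = 641 Ω
Z = 60.1 + j641 Ω
|Z| = √(60.1² + 641²) = 644 Ω
∠Z = arctan(641/60.1) = 84.6°
cos φ = cos(84.6°) = 0.0934

0.0934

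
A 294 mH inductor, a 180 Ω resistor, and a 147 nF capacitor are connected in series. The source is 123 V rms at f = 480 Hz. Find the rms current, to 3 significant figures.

89.1 mA

ω = 2πf = 3016 rad/s
X_L = ωL = 887 Ω
X_C = 1/(ωC) = 2260 Ω
Net reactance X = X_L − X_C = -1370 Ω
Z = 180 − j1370 Ω
|Z| = √(180² + 1370²) = 1380 Ω
I = V/|Z| = 123/1380 = 89.1 mA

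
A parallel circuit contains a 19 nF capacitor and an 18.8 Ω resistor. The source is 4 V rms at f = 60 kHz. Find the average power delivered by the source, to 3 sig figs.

ω = 2πf = 377000 rad/s
X_C = 1/(ωC) = 140 Ω
Parallel: admittances add. Y = 1/R + jωC
Y = (0.0532 + j0.00716) S
|Y| = 0.0537 S → |Z| = 1/|Y| = 18.6 Ω, ∠Z = −∠Y = -7.67°
I = V/|Z| = 215 mA
P = VI cos φ = 4 × 0.215 × cos(-7.67°) = 851 mW

851 mW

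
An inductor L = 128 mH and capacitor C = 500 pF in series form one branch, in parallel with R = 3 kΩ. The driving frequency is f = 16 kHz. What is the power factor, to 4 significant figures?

0.9197

ω = 2πf = 100500 rad/s
X_L = ωL = 12870 Ω
X_C = 1/(ωC) = 19890 Ω
Branch 1: Z₁ = R = 3000 Ω
Branch 2 (series LC): Z₂ = j(X_L − X_C) = −j7026 Ω
Parallel: Z = Z₁Z₂/(Z₁+Z₂), |Z| = 2759 Ω, ∠Z = -23.12°
cos φ = cos(-23.12°) = 0.9197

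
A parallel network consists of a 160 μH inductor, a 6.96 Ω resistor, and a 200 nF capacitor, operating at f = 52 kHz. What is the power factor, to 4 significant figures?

ω = 2πf = 326700 rad/s
X_L = ωL = 52.28 Ω
X_C = 1/(ωC) = 15.30 Ω
Parallel: admittances add. Y = 1/R + 1/(jωL) + jωC
Y = (0.1437 + j0.04622) S
|Y| = 0.1509 S → |Z| = 1/|Y| = 6.626 Ω, ∠Z = −∠Y = -17.83°
cos φ = cos(-17.83°) = 0.9520

0.9520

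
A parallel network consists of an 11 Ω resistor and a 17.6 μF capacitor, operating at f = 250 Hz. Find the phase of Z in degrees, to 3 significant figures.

ω = 2πf = 1571 rad/s
X_C = 1/(ωC) = 36.2 Ω
Parallel: admittances add. Y = 1/R + jωC
Y = (0.0909 + j0.0276) S
|Y| = 0.0950 S → |Z| = 1/|Y| = 10.5 Ω, ∠Z = −∠Y = -16.9°

-16.9°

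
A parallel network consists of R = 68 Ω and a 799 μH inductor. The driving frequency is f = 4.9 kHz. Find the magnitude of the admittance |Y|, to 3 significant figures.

ω = 2πf = 30790 rad/s
X_L = ωL = 24.6 Ω
Parallel: admittances add. Y = 1/R + 1/(jωL)
Y = (0.0147 − j0.0407) S
|Y| = 0.0432 S → |Z| = 1/|Y| = 23.1 Ω, ∠Z = −∠Y = 70.1°

43.2 mS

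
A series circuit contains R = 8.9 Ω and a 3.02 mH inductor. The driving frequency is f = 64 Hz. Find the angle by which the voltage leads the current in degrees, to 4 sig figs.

ω = 2πf = 402.1 rad/s
X_L = ωL = 1.214 Ω
Z = 8.900 + j1.214 Ω
|Z| = √(8.900² + 1.214²) = 8.982 Ω
∠Z = arctan(1.214/8.900) = 7.770°

7.770°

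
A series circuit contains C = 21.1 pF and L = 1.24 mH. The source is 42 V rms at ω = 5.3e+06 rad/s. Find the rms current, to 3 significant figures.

17.7 mA

X_L = ωL = 6570 Ω
X_C = 1/(ωC) = 8940 Ω
Net reactance X = X_L − X_C = -2370 Ω
Z = − j2370 Ω
|Z| = √(0² + 2370²) = 2370 Ω
I = V/|Z| = 42/2370 = 17.7 mA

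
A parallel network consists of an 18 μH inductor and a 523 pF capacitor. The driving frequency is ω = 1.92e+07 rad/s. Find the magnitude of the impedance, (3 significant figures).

X_L = ωL = 346 Ω
X_C = 1/(ωC) = 99.6 Ω
Parallel: admittances add. Y = 1/(jωL) + jωC
Y = (0 + j0.00715) S
|Y| = 0.00715 S → |Z| = 1/|Y| = 140 Ω, ∠Z = −∠Y = -90.0°

140 Ω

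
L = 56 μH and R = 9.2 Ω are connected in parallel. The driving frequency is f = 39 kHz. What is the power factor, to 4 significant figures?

ω = 2πf = 245000 rad/s
X_L = ωL = 13.72 Ω
Parallel: admittances add. Y = 1/R + 1/(jωL)
Y = (0.1087 − j0.07287) S
|Y| = 0.1309 S → |Z| = 1/|Y| = 7.642 Ω, ∠Z = −∠Y = 33.84°
cos φ = cos(33.84°) = 0.8306

0.8306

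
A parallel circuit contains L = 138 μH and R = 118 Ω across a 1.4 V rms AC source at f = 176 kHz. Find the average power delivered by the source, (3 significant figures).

ω = 2πf = 1.106e+06 rad/s
X_L = ωL = 153 Ω
Parallel: admittances add. Y = 1/R + 1/(jωL)
Y = (0.00847 − j0.00655) S
|Y| = 0.0107 S → |Z| = 1/|Y| = 93.3 Ω, ∠Z = −∠Y = 37.7°
I = V/|Z| = 15.0 mA
P = VI cos φ = 1.4 × 0.0150 × cos(37.7°) = 16.6 mW

16.6 mW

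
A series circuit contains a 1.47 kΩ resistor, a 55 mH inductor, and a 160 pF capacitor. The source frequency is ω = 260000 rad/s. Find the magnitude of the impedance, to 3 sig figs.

X_L = ωL = 14300 Ω
X_C = 1/(ωC) = 24000 Ω
Net reactance X = X_L − X_C = -9740 Ω
Z = 1470 − j9740 Ω
|Z| = √(1470² + 9740²) = 9850 Ω

9850 Ω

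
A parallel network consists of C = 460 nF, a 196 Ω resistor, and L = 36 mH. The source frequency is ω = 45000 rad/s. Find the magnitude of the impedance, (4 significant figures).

48.26 Ω

X_L = ωL = 1620 Ω
X_C = 1/(ωC) = 48.31 Ω
Parallel: admittances add. Y = 1/R + 1/(jωL) + jωC
Y = (0.005102 + j0.02008) S
|Y| = 0.02072 S → |Z| = 1/|Y| = 48.26 Ω, ∠Z = −∠Y = -75.75°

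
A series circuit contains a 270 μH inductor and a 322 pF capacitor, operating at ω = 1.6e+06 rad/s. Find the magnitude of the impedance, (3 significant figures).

1510 Ω

X_L = ωL = 432 Ω
X_C = 1/(ωC) = 1940 Ω
Net reactance X = X_L − X_C = -1510 Ω
Z = − j1510 Ω
|Z| = √(0² + 1510²) = 1510 Ω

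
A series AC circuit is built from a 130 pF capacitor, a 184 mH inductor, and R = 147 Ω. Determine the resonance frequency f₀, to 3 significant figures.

ω₀ = 1/√(LC) = 1/√(0.184 × 1.3e-10) = 204500 rad/s
f₀ = ω₀/(2π) = 32.5 kHz

32.5 kHz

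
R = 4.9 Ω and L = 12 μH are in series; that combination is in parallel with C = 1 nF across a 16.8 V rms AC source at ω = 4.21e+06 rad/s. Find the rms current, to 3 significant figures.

261 mA

X_L = ωL = 50.5 Ω
X_C = 1/(ωC) = 238 Ω
Branch 1 (R+jX_L): Z₁ = 4.90 + j50.5 Ω, |Z₁| = 50.8 Ω
Branch 2 (−jX_C): Z₂ = −j238 Ω
Parallel: Z = Z₁Z₂/(Z₁+Z₂), |Z| = 64.4 Ω, ∠Z = 83.0°
I = V/|Z| = 16.8/64.4 = 261 mA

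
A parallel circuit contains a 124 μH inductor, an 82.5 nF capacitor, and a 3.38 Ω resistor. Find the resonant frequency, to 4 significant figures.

ω₀ = 1/√(LC) = 1/√(0.000124 × 8.25e-08) = 312700 rad/s
f₀ = ω₀/(2π) = 49.76 kHz

49.76 kHz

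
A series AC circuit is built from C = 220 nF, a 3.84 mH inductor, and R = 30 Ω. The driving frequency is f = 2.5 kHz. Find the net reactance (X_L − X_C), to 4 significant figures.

-229.1 Ω

ω = 2πf = 15710 rad/s
X_L = ωL = 60.32 Ω
X_C = 1/(ωC) = 289.4 Ω
X = 60.32 − 289.4 = -229.1 Ω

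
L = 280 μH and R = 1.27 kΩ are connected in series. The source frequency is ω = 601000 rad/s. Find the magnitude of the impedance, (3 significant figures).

1280 Ω

X_L = ωL = 168 Ω
Z = 1270 + j168 Ω
|Z| = √(1270² + 168²) = 1280 Ω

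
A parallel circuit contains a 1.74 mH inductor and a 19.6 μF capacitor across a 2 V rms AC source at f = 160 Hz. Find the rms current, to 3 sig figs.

ω = 2πf = 1005 rad/s
X_L = ωL = 1.75 Ω
X_C = 1/(ωC) = 50.8 Ω
Parallel: admittances add. Y = 1/(jωL) + jωC
Y = (0 − j0.552) S
|Y| = 0.552 S → |Z| = 1/|Y| = 1.81 Ω, ∠Z = −∠Y = 90.0°
I = V/|Z| = 2/1.81 = 1.10 A

1.10 A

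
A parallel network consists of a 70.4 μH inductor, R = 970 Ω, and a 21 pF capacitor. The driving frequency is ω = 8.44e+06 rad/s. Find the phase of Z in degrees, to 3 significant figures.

55.6°

X_L = ωL = 594 Ω
X_C = 1/(ωC) = 5640 Ω
Parallel: admittances add. Y = 1/R + 1/(jωL) + jωC
Y = (0.00103 − j0.00151) S
|Y| = 0.00182 S → |Z| = 1/|Y| = 548 Ω, ∠Z = −∠Y = 55.6°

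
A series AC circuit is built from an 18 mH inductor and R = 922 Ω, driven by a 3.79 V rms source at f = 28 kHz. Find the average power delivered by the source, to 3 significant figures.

ω = 2πf = 175900 rad/s
X_L = ωL = 3170 Ω
Z = 922 + j3170 Ω
|Z| = √(922² + 3170²) = 3300 Ω
∠Z = arctan(3170/922) = 73.8°
I = V/|Z| = 1.15 mA
P = VI cos φ = 3.79 × 0.00115 × cos(73.8°) = 1.22 mW

1.22 mW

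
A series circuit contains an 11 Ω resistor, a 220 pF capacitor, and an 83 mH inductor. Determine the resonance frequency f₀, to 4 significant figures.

37.25 kHz

ω₀ = 1/√(LC) = 1/√(0.083 × 2.2e-10) = 234000 rad/s
f₀ = ω₀/(2π) = 37.25 kHz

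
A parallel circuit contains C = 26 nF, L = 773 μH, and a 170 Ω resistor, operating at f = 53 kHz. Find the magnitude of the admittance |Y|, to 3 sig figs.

ω = 2πf = 333000 rad/s
X_L = ωL = 257 Ω
X_C = 1/(ωC) = 115 Ω
Parallel: admittances add. Y = 1/R + 1/(jωL) + jωC
Y = (0.00588 + j0.00477) S
|Y| = 0.00758 S → |Z| = 1/|Y| = 132 Ω, ∠Z = −∠Y = -39.1°

7.58 mS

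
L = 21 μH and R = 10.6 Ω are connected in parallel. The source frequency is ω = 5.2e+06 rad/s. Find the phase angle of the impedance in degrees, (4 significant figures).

5.544°

X_L = ωL = 109.2 Ω
Parallel: admittances add. Y = 1/R + 1/(jωL)
Y = (0.09434 − j0.009158) S
|Y| = 0.09478 S → |Z| = 1/|Y| = 10.55 Ω, ∠Z = −∠Y = 5.544°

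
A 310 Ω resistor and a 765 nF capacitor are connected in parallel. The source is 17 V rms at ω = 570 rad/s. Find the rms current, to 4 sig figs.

55.34 mA

X_C = 1/(ωC) = 2293 Ω
Parallel: admittances add. Y = 1/R + jωC
Y = (0.003226 + j0.0004361) S
|Y| = 0.003255 S → |Z| = 1/|Y| = 307.2 Ω, ∠Z = −∠Y = -7.698°
I = V/|Z| = 17/307.2 = 55.34 mA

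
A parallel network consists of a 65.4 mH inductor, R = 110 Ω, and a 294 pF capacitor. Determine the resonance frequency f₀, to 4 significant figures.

36.30 kHz

ω₀ = 1/√(LC) = 1/√(0.0654 × 2.94e-10) = 228100 rad/s
f₀ = ω₀/(2π) = 36.30 kHz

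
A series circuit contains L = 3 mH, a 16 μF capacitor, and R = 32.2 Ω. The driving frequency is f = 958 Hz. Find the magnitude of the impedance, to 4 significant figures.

33.10 Ω

ω = 2πf = 6019 rad/s
X_L = ωL = 18.06 Ω
X_C = 1/(ωC) = 10.38 Ω
Net reactance X = X_L − X_C = 7.675 Ω
Z = 32.20 + j7.675 Ω
|Z| = √(32.20² + 7.675²) = 33.10 Ω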